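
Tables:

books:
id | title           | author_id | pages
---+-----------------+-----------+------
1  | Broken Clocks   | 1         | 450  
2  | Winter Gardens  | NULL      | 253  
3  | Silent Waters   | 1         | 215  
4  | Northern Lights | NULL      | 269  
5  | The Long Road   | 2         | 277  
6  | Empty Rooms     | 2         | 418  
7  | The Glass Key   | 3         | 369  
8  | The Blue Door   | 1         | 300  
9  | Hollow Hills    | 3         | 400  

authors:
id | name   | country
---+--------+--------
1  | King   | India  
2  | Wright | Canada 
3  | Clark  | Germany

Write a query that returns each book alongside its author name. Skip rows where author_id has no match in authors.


INNER JOIN keeps only books rows whose author_id matches an id in authors. Walk through each book:
  - book 1 (Broken Clocks): author_id=1 -> matches King
  - book 2 (Winter Gardens): author_id=NULL, no match -> dropped
  - book 3 (Silent Waters): author_id=1 -> matches King
  - book 4 (Northern Lights): author_id=NULL, no match -> dropped
  - book 5 (The Long Road): author_id=2 -> matches Wright
  - book 6 (Empty Rooms): author_id=2 -> matches Wright
  - book 7 (The Glass Key): author_id=3 -> matches Clark
  - book 8 (The Blue Door): author_id=1 -> matches King
  - book 9 (Hollow Hills): author_id=3 -> matches Clark
So 2 of 9 rows are dropped.

SQL:
SELECT a.title, b.name AS author
FROM books a
INNER JOIN authors b ON a.author_id = b.id

Result:
title         | author
--------------+-------
Broken Clocks | King  
Silent Waters | King  
The Long Road | Wright
Empty Rooms   | Wright
The Glass Key | Clark 
The Blue Door | King  
Hollow Hills  | Clark 


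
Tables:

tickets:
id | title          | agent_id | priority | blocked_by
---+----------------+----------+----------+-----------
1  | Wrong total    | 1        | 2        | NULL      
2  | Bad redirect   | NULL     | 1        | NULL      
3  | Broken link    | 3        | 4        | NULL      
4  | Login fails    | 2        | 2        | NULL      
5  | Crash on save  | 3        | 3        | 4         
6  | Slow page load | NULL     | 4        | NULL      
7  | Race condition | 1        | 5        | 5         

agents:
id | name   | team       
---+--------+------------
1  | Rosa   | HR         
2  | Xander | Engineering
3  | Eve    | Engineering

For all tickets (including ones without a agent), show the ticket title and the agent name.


LEFT JOIN keeps every row from tickets (the left table); where agent_id has no match in agents, the agent columns become NULL. Walk through each ticket:
  - ticket 1 (Wrong total): agent_id=1 -> matches Rosa
  - ticket 2 (Bad redirect): agent_id=NULL, no match -> kept with NULL
  - ticket 3 (Broken link): agent_id=3 -> matches Eve
  - ticket 4 (Login fails): agent_id=2 -> matches Xander
  - ticket 5 (Crash on save): agent_id=3 -> matches Eve
  - ticket 6 (Slow page load): agent_id=NULL, no match -> kept with NULL
  - ticket 7 (Race condition): agent_id=1 -> matches Rosa
All 7 rows appear; 2 have NULL agent.

SQL:
SELECT a.title, b.name AS agent
FROM tickets a
LEFT JOIN agents b ON a.agent_id = b.id

Result:
title          | agent 
---------------+-------
Wrong total    | Rosa  
Bad redirect   | NULL  
Broken link    | Eve   
Login fails    | Xander
Crash on save  | Eve   
Slow page load | NULL  
Race condition | Rosa  


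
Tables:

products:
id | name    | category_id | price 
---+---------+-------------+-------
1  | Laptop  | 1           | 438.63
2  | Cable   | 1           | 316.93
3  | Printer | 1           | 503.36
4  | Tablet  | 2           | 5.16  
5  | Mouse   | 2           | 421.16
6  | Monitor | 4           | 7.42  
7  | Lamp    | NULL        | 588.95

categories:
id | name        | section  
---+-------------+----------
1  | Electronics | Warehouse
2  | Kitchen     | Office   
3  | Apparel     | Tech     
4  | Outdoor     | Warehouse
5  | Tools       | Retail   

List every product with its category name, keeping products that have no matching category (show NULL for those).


LEFT JOIN keeps every row from products (the left table); where category_id has no match in categories, the category columns become NULL. Walk through each product:
  - product 1 (Laptop): category_id=1 -> matches Electronics
  - product 2 (Cable): category_id=1 -> matches Electronics
  - product 3 (Printer): category_id=1 -> matches Electronics
  - product 4 (Tablet): category_id=2 -> matches Kitchen
  - product 5 (Mouse): category_id=2 -> matches Kitchen
  - product 6 (Monitor): category_id=4 -> matches Outdoor
  - product 7 (Lamp): category_id=NULL, no match -> kept with NULL
All 7 rows appear; 1 has NULL category.

SQL:
SELECT a.name, b.name AS category
FROM products a
LEFT JOIN categories b ON a.category_id = b.id

Result:
name    | category   
--------+------------
Laptop  | Electronics
Cable   | Electronics
Printer | Electronics
Tablet  | Kitchen    
Mouse   | Kitchen    
Monitor | Outdoor    
Lamp    | NULL       


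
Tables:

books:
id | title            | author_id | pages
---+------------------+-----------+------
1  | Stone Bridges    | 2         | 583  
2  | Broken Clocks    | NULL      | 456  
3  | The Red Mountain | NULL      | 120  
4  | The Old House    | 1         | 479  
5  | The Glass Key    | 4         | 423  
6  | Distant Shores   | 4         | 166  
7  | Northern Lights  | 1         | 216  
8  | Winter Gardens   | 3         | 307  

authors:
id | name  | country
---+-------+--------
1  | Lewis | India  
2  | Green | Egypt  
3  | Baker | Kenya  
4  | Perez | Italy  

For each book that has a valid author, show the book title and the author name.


INNER JOIN keeps only books rows whose author_id matches an id in authors. Walk through each book:
  - book 1 (Stone Bridges): author_id=2 -> matches Green
  - book 2 (Broken Clocks): author_id=NULL, no match -> dropped
  - book 3 (The Red Mountain): author_id=NULL, no match -> dropped
  - book 4 (The Old House): author_id=1 -> matches Lewis
  - book 5 (The Glass Key): author_id=4 -> matches Perez
  - book 6 (Distant Shores): author_id=4 -> matches Perez
  - book 7 (Northern Lights): author_id=1 -> matches Lewis
  - book 8 (Winter Gardens): author_id=3 -> matches Baker
So 2 of 8 rows are dropped.

SQL:
SELECT a.title, b.name AS author
FROM books a
INNER JOIN authors b ON a.author_id = b.id

Result:
title           | author
----------------+-------
Stone Bridges   | Green 
The Old House   | Lewis 
The Glass Key   | Perez 
Distant Shores  | Perez 
Northern Lights | Lewis 
Winter Gardens  | Baker 


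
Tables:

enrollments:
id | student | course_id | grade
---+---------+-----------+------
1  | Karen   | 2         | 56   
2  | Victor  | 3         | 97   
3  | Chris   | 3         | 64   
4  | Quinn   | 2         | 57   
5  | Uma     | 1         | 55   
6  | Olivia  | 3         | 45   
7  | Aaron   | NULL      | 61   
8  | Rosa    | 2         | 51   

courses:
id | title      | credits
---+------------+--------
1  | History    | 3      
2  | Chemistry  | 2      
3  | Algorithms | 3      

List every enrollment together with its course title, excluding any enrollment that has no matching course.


INNER JOIN keeps only enrollments rows whose course_id matches an id in courses. Walk through each enrollment:
  - enrollment 1 (Karen): course_id=2 -> matches Chemistry
  - enrollment 2 (Victor): course_id=3 -> matches Algorithms
  - enrollment 3 (Chris): course_id=3 -> matches Algorithms
  - enrollment 4 (Quinn): course_id=2 -> matches Chemistry
  - enrollment 5 (Uma): course_id=1 -> matches History
  - enrollment 6 (Olivia): course_id=3 -> matches Algorithms
  - enrollment 7 (Aaron): course_id=NULL, no match -> dropped
  - enrollment 8 (Rosa): course_id=2 -> matches Chemistry
So 1 of 8 rows is dropped.

SQL:
SELECT a.student, b.title AS course
FROM enrollments a
INNER JOIN courses b ON a.course_id = b.id

Result:
student | course    
--------+-----------
Karen   | Chemistry 
Victor  | Algorithms
Chris   | Algorithms
Quinn   | Chemistry 
Uma     | History   
Olivia  | Algorithms
Rosa    | Chemistry 


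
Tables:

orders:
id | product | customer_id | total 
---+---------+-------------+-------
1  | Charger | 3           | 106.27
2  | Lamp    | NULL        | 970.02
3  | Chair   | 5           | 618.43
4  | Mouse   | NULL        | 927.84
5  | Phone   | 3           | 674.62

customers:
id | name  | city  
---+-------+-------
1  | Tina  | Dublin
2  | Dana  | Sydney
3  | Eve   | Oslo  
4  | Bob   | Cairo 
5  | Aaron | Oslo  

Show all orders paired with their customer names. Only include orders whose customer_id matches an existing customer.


INNER JOIN keeps only orders rows whose customer_id matches an id in customers. Walk through each order:
  - order 1 (Charger): customer_id=3 -> matches Eve
  - order 2 (Lamp): customer_id=NULL, no match -> dropped
  - order 3 (Chair): customer_id=5 -> matches Aaron
  - order 4 (Mouse): customer_id=NULL, no match -> dropped
  - order 5 (Phone): customer_id=3 -> matches Eve
So 2 of 5 rows are dropped.

SQL:
SELECT a.product, b.name AS customer
FROM orders a
INNER JOIN customers b ON a.customer_id = b.id

Result:
product | customer
--------+---------
Charger | Eve     
Chair   | Aaron   
Phone   | Eve     


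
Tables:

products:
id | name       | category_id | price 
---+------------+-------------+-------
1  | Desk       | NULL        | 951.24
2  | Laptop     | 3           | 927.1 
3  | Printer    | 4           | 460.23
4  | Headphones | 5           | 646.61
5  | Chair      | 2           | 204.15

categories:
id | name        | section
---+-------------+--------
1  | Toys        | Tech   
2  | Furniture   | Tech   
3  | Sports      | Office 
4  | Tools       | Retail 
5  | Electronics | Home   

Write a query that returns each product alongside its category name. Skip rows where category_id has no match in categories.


INNER JOIN keeps only products rows whose category_id matches an id in categories. Walk through each product:
  - product 1 (Desk): category_id=NULL, no match -> dropped
  - product 2 (Laptop): category_id=3 -> matches Sports
  - product 3 (Printer): category_id=4 -> matches Tools
  - product 4 (Headphones): category_id=5 -> matches Electronics
  - product 5 (Chair): category_id=2 -> matches Furniture
So 1 of 5 rows is dropped.

SQL:
SELECT a.name, b.name AS category
FROM products a
INNER JOIN categories b ON a.category_id = b.id

Result:
name       | category   
-----------+------------
Laptop     | Sports     
Printer    | Tools      
Headphones | Electronics
Chair      | Furniture  


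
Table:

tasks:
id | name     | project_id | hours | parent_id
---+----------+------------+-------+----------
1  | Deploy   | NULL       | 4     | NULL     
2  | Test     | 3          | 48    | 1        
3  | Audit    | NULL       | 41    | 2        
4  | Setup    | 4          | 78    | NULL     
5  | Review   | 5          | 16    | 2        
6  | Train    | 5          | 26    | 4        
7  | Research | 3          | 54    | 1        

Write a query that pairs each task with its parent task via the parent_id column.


This is a self-join: tasks is joined to a second copy of itself, matching each row's parent_id to another row's id. Use LEFT JOIN so rows with parent_id=NULL are kept.
  - task 1 (Deploy): parent_id=NULL -> NULL
  - task 2 (Test): parent_id=1 -> Deploy
  - task 3 (Audit): parent_id=2 -> Test
  - task 4 (Setup): parent_id=NULL -> NULL
  - task 5 (Review): parent_id=2 -> Test
  - task 6 (Train): parent_id=4 -> Setup
  - task 7 (Research): parent_id=1 -> Deploy

SQL:
SELECT a.name AS item, b.name AS parent
FROM tasks a
LEFT JOIN tasks b ON a.parent_id = b.id

Result:
item     | parent
---------+-------
Deploy   | NULL  
Test     | Deploy
Audit    | Test  
Setup    | NULL  
Review   | Test  
Train    | Setup 
Research | Deploy


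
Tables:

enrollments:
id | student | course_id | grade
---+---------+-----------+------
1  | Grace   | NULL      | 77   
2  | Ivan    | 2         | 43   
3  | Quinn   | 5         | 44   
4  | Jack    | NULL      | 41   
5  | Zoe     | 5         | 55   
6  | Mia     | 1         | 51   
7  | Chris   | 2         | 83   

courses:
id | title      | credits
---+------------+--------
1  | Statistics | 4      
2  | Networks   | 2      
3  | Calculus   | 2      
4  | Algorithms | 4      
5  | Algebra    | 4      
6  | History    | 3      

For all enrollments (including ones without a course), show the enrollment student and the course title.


LEFT JOIN keeps every row from enrollments (the left table); where course_id has no match in courses, the course columns become NULL. Walk through each enrollment:
  - enrollment 1 (Grace): course_id=NULL, no match -> kept with NULL
  - enrollment 2 (Ivan): course_id=2 -> matches Networks
  - enrollment 3 (Quinn): course_id=5 -> matches Algebra
  - enrollment 4 (Jack): course_id=NULL, no match -> kept with NULL
  - enrollment 5 (Zoe): course_id=5 -> matches Algebra
  - enrollment 6 (Mia): course_id=1 -> matches Statistics
  - enrollment 7 (Chris): course_id=2 -> matches Networks
All 7 rows appear; 2 have NULL course.

SQL:
SELECT a.student, b.title AS course
FROM enrollments a
LEFT JOIN courses b ON a.course_id = b.id

Result:
student | course    
--------+-----------
Grace   | NULL      
Ivan    | Networks  
Quinn   | Algebra   
Jack    | NULL      
Zoe     | Algebra   
Mia     | Statistics
Chris   | Networks  


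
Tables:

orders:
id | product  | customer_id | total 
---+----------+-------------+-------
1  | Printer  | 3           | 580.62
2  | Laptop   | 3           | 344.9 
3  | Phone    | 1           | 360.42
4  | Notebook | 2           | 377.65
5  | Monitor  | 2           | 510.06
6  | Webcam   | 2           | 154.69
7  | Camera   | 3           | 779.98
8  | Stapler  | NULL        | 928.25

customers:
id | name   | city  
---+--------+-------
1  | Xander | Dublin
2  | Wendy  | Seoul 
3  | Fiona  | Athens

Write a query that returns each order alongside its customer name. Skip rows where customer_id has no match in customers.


INNER JOIN keeps only orders rows whose customer_id matches an id in customers. Walk through each order:
  - order 1 (Printer): customer_id=3 -> matches Fiona
  - order 2 (Laptop): customer_id=3 -> matches Fiona
  - order 3 (Phone): customer_id=1 -> matches Xander
  - order 4 (Notebook): customer_id=2 -> matches Wendy
  - order 5 (Monitor): customer_id=2 -> matches Wendy
  - order 6 (Webcam): customer_id=2 -> matches Wendy
  - order 7 (Camera): customer_id=3 -> matches Fiona
  - order 8 (Stapler): customer_id=NULL, no match -> dropped
So 1 of 8 rows is dropped.

SQL:
SELECT a.product, b.name AS customer
FROM orders a
INNER JOIN customers b ON a.customer_id = b.id

Result:
product  | customer
---------+---------
Printer  | Fiona   
Laptop   | Fiona   
Phone    | Xander  
Notebook | Wendy   
Monitor  | Wendy   
Webcam   | Wendy   
Camera   | Fiona   


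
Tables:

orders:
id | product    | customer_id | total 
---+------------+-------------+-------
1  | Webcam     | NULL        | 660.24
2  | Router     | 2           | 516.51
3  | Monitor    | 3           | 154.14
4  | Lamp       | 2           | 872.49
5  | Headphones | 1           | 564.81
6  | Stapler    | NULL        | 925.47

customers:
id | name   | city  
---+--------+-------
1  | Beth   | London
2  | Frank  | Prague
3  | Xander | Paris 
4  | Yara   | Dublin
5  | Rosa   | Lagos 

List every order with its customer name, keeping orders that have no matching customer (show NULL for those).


LEFT JOIN keeps every row from orders (the left table); where customer_id has no match in customers, the customer columns become NULL. Walk through each order:
  - order 1 (Webcam): customer_id=NULL, no match -> kept with NULL
  - order 2 (Router): customer_id=2 -> matches Frank
  - order 3 (Monitor): customer_id=3 -> matches Xander
  - order 4 (Lamp): customer_id=2 -> matches Frank
  - order 5 (Headphones): customer_id=1 -> matches Beth
  - order 6 (Stapler): customer_id=NULL, no match -> kept with NULL
All 6 rows appear; 2 have NULL customer.

SQL:
SELECT a.product, b.name AS customer
FROM orders a
LEFT JOIN customers b ON a.customer_id = b.id

Result:
product    | customer
-----------+---------
Webcam     | NULL    
Router     | Frank   
Monitor    | Xander  
Lamp       | Frank   
Headphones | Beth    
Stapler    | NULL    


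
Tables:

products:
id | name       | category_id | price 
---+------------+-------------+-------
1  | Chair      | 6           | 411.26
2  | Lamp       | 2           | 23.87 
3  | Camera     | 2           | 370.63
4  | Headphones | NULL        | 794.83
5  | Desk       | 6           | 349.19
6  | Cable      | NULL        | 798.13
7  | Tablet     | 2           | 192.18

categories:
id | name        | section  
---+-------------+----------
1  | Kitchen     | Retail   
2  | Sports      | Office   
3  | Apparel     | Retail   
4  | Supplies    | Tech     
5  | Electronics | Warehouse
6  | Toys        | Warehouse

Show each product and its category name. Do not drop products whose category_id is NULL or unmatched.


LEFT JOIN keeps every row from products (the left table); where category_id has no match in categories, the category columns become NULL. Walk through each product:
  - product 1 (Chair): category_id=6 -> matches Toys
  - product 2 (Lamp): category_id=2 -> matches Sports
  - product 3 (Camera): category_id=2 -> matches Sports
  - product 4 (Headphones): category_id=NULL, no match -> kept with NULL
  - product 5 (Desk): category_id=6 -> matches Toys
  - product 6 (Cable): category_id=NULL, no match -> kept with NULL
  - product 7 (Tablet): category_id=2 -> matches Sports
All 7 rows appear; 2 have NULL category.

SQL:
SELECT a.name, b.name AS category
FROM products a
LEFT JOIN categories b ON a.category_id = b.id

Result:
name       | category
-----------+---------
Chair      | Toys    
Lamp       | Sports  
Camera     | Sports  
Headphones | NULL    
Desk       | Toys    
Cable      | NULL    
Tablet     | Sports  


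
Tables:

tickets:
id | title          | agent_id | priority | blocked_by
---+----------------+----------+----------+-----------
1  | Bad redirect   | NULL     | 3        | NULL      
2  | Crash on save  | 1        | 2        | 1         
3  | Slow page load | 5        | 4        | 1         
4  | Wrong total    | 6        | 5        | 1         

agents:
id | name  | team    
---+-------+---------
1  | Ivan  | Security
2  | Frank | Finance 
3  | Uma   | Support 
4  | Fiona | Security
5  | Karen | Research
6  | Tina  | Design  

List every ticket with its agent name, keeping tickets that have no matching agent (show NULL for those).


LEFT JOIN keeps every row from tickets (the left table); where agent_id has no match in agents, the agent columns become NULL. Walk through each ticket:
  - ticket 1 (Bad redirect): agent_id=NULL, no match -> kept with NULL
  - ticket 2 (Crash on save): agent_id=1 -> matches Ivan
  - ticket 3 (Slow page load): agent_id=5 -> matches Karen
  - ticket 4 (Wrong total): agent_id=6 -> matches Tina
All 4 rows appear; 1 has NULL agent.

SQL:
SELECT a.title, b.name AS agent
FROM tickets a
LEFT JOIN agents b ON a.agent_id = b.id

Result:
title          | agent
---------------+------
Bad redirect   | NULL 
Crash on save  | Ivan 
Slow page load | Karen
Wrong total    | Tina 


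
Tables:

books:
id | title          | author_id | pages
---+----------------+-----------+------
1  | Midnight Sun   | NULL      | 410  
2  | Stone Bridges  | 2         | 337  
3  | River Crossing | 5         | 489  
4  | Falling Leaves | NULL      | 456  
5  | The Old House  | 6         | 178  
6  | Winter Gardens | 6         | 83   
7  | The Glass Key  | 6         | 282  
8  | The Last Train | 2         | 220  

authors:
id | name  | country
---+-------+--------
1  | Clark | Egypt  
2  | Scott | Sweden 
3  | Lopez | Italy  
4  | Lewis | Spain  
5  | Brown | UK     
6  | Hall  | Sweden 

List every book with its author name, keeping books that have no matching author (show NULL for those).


LEFT JOIN keeps every row from books (the left table); where author_id has no match in authors, the author columns become NULL. Walk through each book:
  - book 1 (Midnight Sun): author_id=NULL, no match -> kept with NULL
  - book 2 (Stone Bridges): author_id=2 -> matches Scott
  - book 3 (River Crossing): author_id=5 -> matches Brown
  - book 4 (Falling Leaves): author_id=NULL, no match -> kept with NULL
  - book 5 (The Old House): author_id=6 -> matches Hall
  - book 6 (Winter Gardens): author_id=6 -> matches Hall
  - book 7 (The Glass Key): author_id=6 -> matches Hall
  - book 8 (The Last Train): author_id=2 -> matches Scott
All 8 rows appear; 2 have NULL author.

SQL:
SELECT a.title, b.name AS author
FROM books a
LEFT JOIN authors b ON a.author_id = b.id

Result:
title          | author
---------------+-------
Midnight Sun   | NULL  
Stone Bridges  | Scott 
River Crossing | Brown 
Falling Leaves | NULL  
The Old House  | Hall  
Winter Gardens | Hall  
The Glass Key  | Hall  
The Last Train | Scott 


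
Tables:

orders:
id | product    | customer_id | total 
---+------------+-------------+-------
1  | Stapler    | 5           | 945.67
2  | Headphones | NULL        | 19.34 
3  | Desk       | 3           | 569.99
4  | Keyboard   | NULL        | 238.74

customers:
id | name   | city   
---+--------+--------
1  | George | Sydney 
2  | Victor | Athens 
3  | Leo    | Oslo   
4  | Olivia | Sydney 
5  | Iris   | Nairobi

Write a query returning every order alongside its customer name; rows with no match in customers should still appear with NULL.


LEFT JOIN keeps every row from orders (the left table); where customer_id has no match in customers, the customer columns become NULL. Walk through each order:
  - order 1 (Stapler): customer_id=5 -> matches Iris
  - order 2 (Headphones): customer_id=NULL, no match -> kept with NULL
  - order 3 (Desk): customer_id=3 -> matches Leo
  - order 4 (Keyboard): customer_id=NULL, no match -> kept with NULL
All 4 rows appear; 2 have NULL customer.

SQL:
SELECT a.product, b.name AS customer
FROM orders a
LEFT JOIN customers b ON a.customer_id = b.id

Result:
product    | customer
-----------+---------
Stapler    | Iris    
Headphones | NULL    
Desk       | Leo     
Keyboard   | NULL    


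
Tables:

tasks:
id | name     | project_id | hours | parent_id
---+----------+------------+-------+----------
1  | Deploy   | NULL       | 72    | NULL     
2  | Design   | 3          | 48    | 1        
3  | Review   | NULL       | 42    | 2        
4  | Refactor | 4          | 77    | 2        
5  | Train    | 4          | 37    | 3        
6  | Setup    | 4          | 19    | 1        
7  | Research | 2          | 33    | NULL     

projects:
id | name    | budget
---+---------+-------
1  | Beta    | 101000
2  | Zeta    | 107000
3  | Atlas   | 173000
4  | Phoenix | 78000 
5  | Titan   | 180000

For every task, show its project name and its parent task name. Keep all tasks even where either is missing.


Two LEFT JOINs from the same base table tasks: one to projects via project_id, one to tasks itself via parent_id. Both are LEFT so every task is preserved.
Match against projects:
  - task 1 (Deploy): project_id=NULL, no match -> kept with NULL
  - task 2 (Design): project_id=3 -> matches Atlas
  - task 3 (Review): project_id=NULL, no match -> kept with NULL
  - task 4 (Refactor): project_id=4 -> matches Phoenix
  - task 5 (Train): project_id=4 -> matches Phoenix
  - task 6 (Setup): project_id=4 -> matches Phoenix
  - task 7 (Research): project_id=2 -> matches Zeta
Match against tasks (self):
  - task 1 (Deploy): parent_id=NULL -> NULL
  - task 2 (Design): parent_id=1 -> Deploy
  - task 3 (Review): parent_id=2 -> Design
  - task 4 (Refactor): parent_id=2 -> Design
  - task 5 (Train): parent_id=3 -> Review
  - task 6 (Setup): parent_id=1 -> Deploy
  - task 7 (Research): parent_id=NULL -> NULL

SQL:
SELECT a.name, b.name AS project, c.name AS parent
FROM tasks a
LEFT JOIN projects b ON a.project_id = b.id
LEFT JOIN tasks c ON a.parent_id = c.id

Result:
name     | project | parent
---------+---------+-------
Deploy   | NULL    | NULL  
Design   | Atlas   | Deploy
Review   | NULL    | Design
Refactor | Phoenix | Design
Train    | Phoenix | Review
Setup    | Phoenix | Deploy
Research | Zeta    | NULL  


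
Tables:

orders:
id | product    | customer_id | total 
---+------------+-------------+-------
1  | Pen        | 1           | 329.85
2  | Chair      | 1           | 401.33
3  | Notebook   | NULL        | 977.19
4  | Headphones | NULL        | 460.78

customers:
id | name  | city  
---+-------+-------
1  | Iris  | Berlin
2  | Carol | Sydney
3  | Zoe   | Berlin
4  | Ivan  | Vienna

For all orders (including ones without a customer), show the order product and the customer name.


LEFT JOIN keeps every row from orders (the left table); where customer_id has no match in customers, the customer columns become NULL. Walk through each order:
  - order 1 (Pen): customer_id=1 -> matches Iris
  - order 2 (Chair): customer_id=1 -> matches Iris
  - order 3 (Notebook): customer_id=NULL, no match -> kept with NULL
  - order 4 (Headphones): customer_id=NULL, no match -> kept with NULL
All 4 rows appear; 2 have NULL customer.

SQL:
SELECT a.product, b.name AS customer
FROM orders a
LEFT JOIN customers b ON a.customer_id = b.id

Result:
product    | customer
-----------+---------
Pen        | Iris    
Chair      | Iris    
Notebook   | NULL    
Headphones | NULL    


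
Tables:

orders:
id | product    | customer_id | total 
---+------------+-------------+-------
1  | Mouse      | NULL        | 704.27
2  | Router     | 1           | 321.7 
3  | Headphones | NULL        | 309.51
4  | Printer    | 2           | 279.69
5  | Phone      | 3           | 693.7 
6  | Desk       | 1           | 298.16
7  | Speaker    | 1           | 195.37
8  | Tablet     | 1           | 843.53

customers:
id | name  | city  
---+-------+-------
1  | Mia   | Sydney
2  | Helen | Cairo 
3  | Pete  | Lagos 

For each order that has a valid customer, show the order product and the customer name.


INNER JOIN keeps only orders rows whose customer_id matches an id in customers. Walk through each order:
  - order 1 (Mouse): customer_id=NULL, no match -> dropped
  - order 2 (Router): customer_id=1 -> matches Mia
  - order 3 (Headphones): customer_id=NULL, no match -> dropped
  - order 4 (Printer): customer_id=2 -> matches Helen
  - order 5 (Phone): customer_id=3 -> matches Pete
  - order 6 (Desk): customer_id=1 -> matches Mia
  - order 7 (Speaker): customer_id=1 -> matches Mia
  - order 8 (Tablet): customer_id=1 -> matches Mia
So 2 of 8 rows are dropped.

SQL:
SELECT a.product, b.name AS customer
FROM orders a
INNER JOIN customers b ON a.customer_id = b.id

Result:
product | customer
--------+---------
Router  | Mia     
Printer | Helen   
Phone   | Pete    
Desk    | Mia     
Speaker | Mia     
Tablet  | Mia     


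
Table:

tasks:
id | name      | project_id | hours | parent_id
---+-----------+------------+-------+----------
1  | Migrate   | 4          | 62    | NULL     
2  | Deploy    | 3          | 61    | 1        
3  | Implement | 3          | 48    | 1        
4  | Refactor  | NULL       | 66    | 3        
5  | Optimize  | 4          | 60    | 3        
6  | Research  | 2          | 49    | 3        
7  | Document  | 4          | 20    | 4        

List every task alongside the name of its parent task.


This is a self-join: tasks is joined to a second copy of itself, matching each row's parent_id to another row's id. Use LEFT JOIN so rows with parent_id=NULL are kept.
  - task 1 (Migrate): parent_id=NULL -> NULL
  - task 2 (Deploy): parent_id=1 -> Migrate
  - task 3 (Implement): parent_id=1 -> Migrate
  - task 4 (Refactor): parent_id=3 -> Implement
  - task 5 (Optimize): parent_id=3 -> Implement
  - task 6 (Research): parent_id=3 -> Implement
  - task 7 (Document): parent_id=4 -> Refactor

SQL:
SELECT a.name AS item, b.name AS parent
FROM tasks a
LEFT JOIN tasks b ON a.parent_id = b.id

Result:
item      | parent   
----------+----------
Migrate   | NULL     
Deploy    | Migrate  
Implement | Migrate  
Refactor  | Implement
Optimize  | Implement
Research  | Implement
Document  | Refactor 


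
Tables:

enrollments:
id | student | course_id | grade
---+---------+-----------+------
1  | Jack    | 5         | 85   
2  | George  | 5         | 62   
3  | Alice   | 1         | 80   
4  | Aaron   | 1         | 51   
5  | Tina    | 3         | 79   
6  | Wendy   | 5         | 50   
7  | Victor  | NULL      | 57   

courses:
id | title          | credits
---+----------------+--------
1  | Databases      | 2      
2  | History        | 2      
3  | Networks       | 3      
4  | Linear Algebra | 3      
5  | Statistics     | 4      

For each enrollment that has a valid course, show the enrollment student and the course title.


INNER JOIN keeps only enrollments rows whose course_id matches an id in courses. Walk through each enrollment:
  - enrollment 1 (Jack): course_id=5 -> matches Statistics
  - enrollment 2 (George): course_id=5 -> matches Statistics
  - enrollment 3 (Alice): course_id=1 -> matches Databases
  - enrollment 4 (Aaron): course_id=1 -> matches Databases
  - enrollment 5 (Tina): course_id=3 -> matches Networks
  - enrollment 6 (Wendy): course_id=5 -> matches Statistics
  - enrollment 7 (Victor): course_id=NULL, no match -> dropped
So 1 of 7 rows is dropped.

SQL:
SELECT a.student, b.title AS course
FROM enrollments a
INNER JOIN courses b ON a.course_id = b.id

Result:
student | course    
--------+-----------
Jack    | Statistics
George  | Statistics
Alice   | Databases 
Aaron   | Databases 
Tina    | Networks  
Wendy   | Statistics


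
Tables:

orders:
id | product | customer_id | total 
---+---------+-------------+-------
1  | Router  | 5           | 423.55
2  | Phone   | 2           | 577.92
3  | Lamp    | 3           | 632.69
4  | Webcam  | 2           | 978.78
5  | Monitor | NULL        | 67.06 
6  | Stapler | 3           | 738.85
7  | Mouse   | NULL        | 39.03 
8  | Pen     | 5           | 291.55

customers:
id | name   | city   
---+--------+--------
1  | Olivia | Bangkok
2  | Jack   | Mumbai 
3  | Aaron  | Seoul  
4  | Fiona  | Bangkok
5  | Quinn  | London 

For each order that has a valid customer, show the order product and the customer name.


INNER JOIN keeps only orders rows whose customer_id matches an id in customers. Walk through each order:
  - order 1 (Router): customer_id=5 -> matches Quinn
  - order 2 (Phone): customer_id=2 -> matches Jack
  - order 3 (Lamp): customer_id=3 -> matches Aaron
  - order 4 (Webcam): customer_id=2 -> matches Jack
  - order 5 (Monitor): customer_id=NULL, no match -> dropped
  - order 6 (Stapler): customer_id=3 -> matches Aaron
  - order 7 (Mouse): customer_id=NULL, no match -> dropped
  - order 8 (Pen): customer_id=5 -> matches Quinn
So 2 of 8 rows are dropped.

SQL:
SELECT a.product, b.name AS customer
FROM orders a
INNER JOIN customers b ON a.customer_id = b.id

Result:
product | customer
--------+---------
Router  | Quinn   
Phone   | Jack    
Lamp    | Aaron   
Webcam  | Jack    
Stapler | Aaron   
Pen     | Quinn   


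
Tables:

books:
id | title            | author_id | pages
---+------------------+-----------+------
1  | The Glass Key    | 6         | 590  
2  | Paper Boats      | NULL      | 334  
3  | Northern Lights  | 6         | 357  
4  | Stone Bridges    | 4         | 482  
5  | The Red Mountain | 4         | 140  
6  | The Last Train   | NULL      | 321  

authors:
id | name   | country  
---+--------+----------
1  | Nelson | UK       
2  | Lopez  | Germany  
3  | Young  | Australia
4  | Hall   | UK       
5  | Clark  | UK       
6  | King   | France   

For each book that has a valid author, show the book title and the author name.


INNER JOIN keeps only books rows whose author_id matches an id in authors. Walk through each book:
  - book 1 (The Glass Key): author_id=6 -> matches King
  - book 2 (Paper Boats): author_id=NULL, no match -> dropped
  - book 3 (Northern Lights): author_id=6 -> matches King
  - book 4 (Stone Bridges): author_id=4 -> matches Hall
  - book 5 (The Red Mountain): author_id=4 -> matches Hall
  - book 6 (The Last Train): author_id=NULL, no match -> dropped
So 2 of 6 rows are dropped.

SQL:
SELECT a.title, b.name AS author
FROM books a
INNER JOIN authors b ON a.author_id = b.id

Result:
title            | author
-----------------+-------
The Glass Key    | King  
Northern Lights  | King  
Stone Bridges    | Hall  
The Red Mountain | Hall  


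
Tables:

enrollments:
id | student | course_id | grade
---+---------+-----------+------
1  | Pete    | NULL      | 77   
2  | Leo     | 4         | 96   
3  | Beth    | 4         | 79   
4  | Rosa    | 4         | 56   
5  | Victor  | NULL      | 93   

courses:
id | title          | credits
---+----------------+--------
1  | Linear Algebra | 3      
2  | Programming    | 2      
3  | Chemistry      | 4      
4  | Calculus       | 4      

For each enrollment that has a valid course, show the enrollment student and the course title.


INNER JOIN keeps only enrollments rows whose course_id matches an id in courses. Walk through each enrollment:
  - enrollment 1 (Pete): course_id=NULL, no match -> dropped
  - enrollment 2 (Leo): course_id=4 -> matches Calculus
  - enrollment 3 (Beth): course_id=4 -> matches Calculus
  - enrollment 4 (Rosa): course_id=4 -> matches Calculus
  - enrollment 5 (Victor): course_id=NULL, no match -> dropped
So 2 of 5 rows are dropped.

SQL:
SELECT a.student, b.title AS course
FROM enrollments a
INNER JOIN courses b ON a.course_id = b.id

Result:
student | course  
--------+---------
Leo     | Calculus
Beth    | Calculus
Rosa    | Calculus


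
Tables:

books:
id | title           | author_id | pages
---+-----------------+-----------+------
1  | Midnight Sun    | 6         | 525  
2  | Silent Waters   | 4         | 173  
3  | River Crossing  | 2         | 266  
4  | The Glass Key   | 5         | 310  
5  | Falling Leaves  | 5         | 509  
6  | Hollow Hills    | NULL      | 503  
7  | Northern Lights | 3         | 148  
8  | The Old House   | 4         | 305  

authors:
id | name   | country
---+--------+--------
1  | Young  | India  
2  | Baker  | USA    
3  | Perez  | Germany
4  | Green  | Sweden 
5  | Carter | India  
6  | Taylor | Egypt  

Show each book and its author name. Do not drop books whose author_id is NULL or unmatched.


LEFT JOIN keeps every row from books (the left table); where author_id has no match in authors, the author columns become NULL. Walk through each book:
  - book 1 (Midnight Sun): author_id=6 -> matches Taylor
  - book 2 (Silent Waters): author_id=4 -> matches Green
  - book 3 (River Crossing): author_id=2 -> matches Baker
  - book 4 (The Glass Key): author_id=5 -> matches Carter
  - book 5 (Falling Leaves): author_id=5 -> matches Carter
  - book 6 (Hollow Hills): author_id=NULL, no match -> kept with NULL
  - book 7 (Northern Lights): author_id=3 -> matches Perez
  - book 8 (The Old House): author_id=4 -> matches Green
All 8 rows appear; 1 has NULL author.

SQL:
SELECT a.title, b.name AS author
FROM books a
LEFT JOIN authors b ON a.author_id = b.id

Result:
title           | author
----------------+-------
Midnight Sun    | Taylor
Silent Waters   | Green 
River Crossing  | Baker 
The Glass Key   | Carter
Falling Leaves  | Carter
Hollow Hills    | NULL  
Northern Lights | Perez 
The Old House   | Green 


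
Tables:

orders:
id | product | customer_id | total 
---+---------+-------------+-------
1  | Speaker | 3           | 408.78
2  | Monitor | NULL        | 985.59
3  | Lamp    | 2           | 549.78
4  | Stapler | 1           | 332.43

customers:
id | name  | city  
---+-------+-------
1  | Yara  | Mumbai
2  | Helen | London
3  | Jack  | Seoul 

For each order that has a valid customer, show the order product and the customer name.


INNER JOIN keeps only orders rows whose customer_id matches an id in customers. Walk through each order:
  - order 1 (Speaker): customer_id=3 -> matches Jack
  - order 2 (Monitor): customer_id=NULL, no match -> dropped
  - order 3 (Lamp): customer_id=2 -> matches Helen
  - order 4 (Stapler): customer_id=1 -> matches Yara
So 1 of 4 rows is dropped.

SQL:
SELECT a.product, b.name AS customer
FROM orders a
INNER JOIN customers b ON a.customer_id = b.id

Result:
product | customer
--------+---------
Speaker | Jack    
Lamp    | Helen   
Stapler | Yara    


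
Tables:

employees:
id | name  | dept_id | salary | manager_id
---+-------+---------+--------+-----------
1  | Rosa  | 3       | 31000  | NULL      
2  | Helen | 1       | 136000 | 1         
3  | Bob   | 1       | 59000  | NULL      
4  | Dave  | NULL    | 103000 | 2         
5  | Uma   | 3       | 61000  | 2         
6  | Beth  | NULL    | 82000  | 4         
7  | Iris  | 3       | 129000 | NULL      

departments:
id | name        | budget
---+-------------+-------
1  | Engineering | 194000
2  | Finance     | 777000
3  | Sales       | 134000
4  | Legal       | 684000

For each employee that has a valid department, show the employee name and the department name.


INNER JOIN keeps only employees rows whose dept_id matches an id in departments. Walk through each employee:
  - employee 1 (Rosa): dept_id=3 -> matches Sales
  - employee 2 (Helen): dept_id=1 -> matches Engineering
  - employee 3 (Bob): dept_id=1 -> matches Engineering
  - employee 4 (Dave): dept_id=NULL, no match -> dropped
  - employee 5 (Uma): dept_id=3 -> matches Sales
  - employee 6 (Beth): dept_id=NULL, no match -> dropped
  - employee 7 (Iris): dept_id=3 -> matches Sales
So 2 of 7 rows are dropped.

SQL:
SELECT a.name, b.name AS department
FROM employees a
INNER JOIN departments b ON a.dept_id = b.id

Result:
name  | department 
------+------------
Rosa  | Sales      
Helen | Engineering
Bob   | Engineering
Uma   | Sales      
Iris  | Sales      


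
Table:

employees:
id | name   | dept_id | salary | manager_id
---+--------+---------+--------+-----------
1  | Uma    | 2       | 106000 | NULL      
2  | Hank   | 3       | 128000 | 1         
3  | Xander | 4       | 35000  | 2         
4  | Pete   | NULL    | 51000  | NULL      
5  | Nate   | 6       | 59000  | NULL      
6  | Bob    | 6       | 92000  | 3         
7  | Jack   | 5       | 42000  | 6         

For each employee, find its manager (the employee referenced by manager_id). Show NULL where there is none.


This is a self-join: employees is joined to a second copy of itself, matching each row's manager_id to another row's id. Use LEFT JOIN so rows with manager_id=NULL are kept.
  - employee 1 (Uma): manager_id=NULL -> NULL
  - employee 2 (Hank): manager_id=1 -> Uma
  - employee 3 (Xander): manager_id=2 -> Hank
  - employee 4 (Pete): manager_id=NULL -> NULL
  - employee 5 (Nate): manager_id=NULL -> NULL
  - employee 6 (Bob): manager_id=3 -> Xander
  - employee 7 (Jack): manager_id=6 -> Bob

SQL:
SELECT a.name AS item, b.name AS manager
FROM employees a
LEFT JOIN employees b ON a.manager_id = b.id

Result:
item   | manager
-------+--------
Uma    | NULL   
Hank   | Uma    
Xander | Hank   
Pete   | NULL   
Nate   | NULL   
Bob    | Xander 
Jack   | Bob    


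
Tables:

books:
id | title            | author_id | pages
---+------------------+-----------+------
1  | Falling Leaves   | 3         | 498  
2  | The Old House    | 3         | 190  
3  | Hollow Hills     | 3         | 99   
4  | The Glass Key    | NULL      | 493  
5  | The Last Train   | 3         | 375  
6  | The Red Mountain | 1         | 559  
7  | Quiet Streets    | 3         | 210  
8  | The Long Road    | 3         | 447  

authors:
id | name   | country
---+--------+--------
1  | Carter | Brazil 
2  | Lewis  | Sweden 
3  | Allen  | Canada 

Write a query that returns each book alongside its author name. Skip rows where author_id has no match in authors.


INNER JOIN keeps only books rows whose author_id matches an id in authors. Walk through each book:
  - book 1 (Falling Leaves): author_id=3 -> matches Allen
  - book 2 (The Old House): author_id=3 -> matches Allen
  - book 3 (Hollow Hills): author_id=3 -> matches Allen
  - book 4 (The Glass Key): author_id=NULL, no match -> dropped
  - book 5 (The Last Train): author_id=3 -> matches Allen
  - book 6 (The Red Mountain): author_id=1 -> matches Carter
  - book 7 (Quiet Streets): author_id=3 -> matches Allen
  - book 8 (The Long Road): author_id=3 -> matches Allen
So 1 of 8 rows is dropped.

SQL:
SELECT a.title, b.name AS author
FROM books a
INNER JOIN authors b ON a.author_id = b.id

Result:
title            | author
-----------------+-------
Falling Leaves   | Allen 
The Old House    | Allen 
Hollow Hills     | Allen 
The Last Train   | Allen 
The Red Mountain | Carter
Quiet Streets    | Allen 
The Long Road    | Allen 
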